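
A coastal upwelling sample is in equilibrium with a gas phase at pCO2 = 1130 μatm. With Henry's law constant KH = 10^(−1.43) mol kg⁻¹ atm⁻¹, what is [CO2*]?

[CO2*] = 42.0 μmol/kg

KH = 10^(−1.43) = 3.715×10^-2 mol kg⁻¹ atm⁻¹
[CO2*] = KH · pCO2 = 3.715×10^-2 × 1130×10^-6 atm = 4.20×10^-5 mol/kg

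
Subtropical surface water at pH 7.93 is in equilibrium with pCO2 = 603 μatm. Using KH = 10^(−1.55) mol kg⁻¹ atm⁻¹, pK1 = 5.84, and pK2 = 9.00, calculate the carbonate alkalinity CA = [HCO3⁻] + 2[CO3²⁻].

[CO2*] = KH · pCO2 = 10^(−1.55) × 603×10^-6 = 1.699×10^-5 mol/kg
α₀ = 1/(1 + K1/[H⁺] + K1K2/[H⁺]²) = 1/(1 + 10^+2.09 + 10^+1.02) = 0.007435
DIC = [CO2*]/α₀ = 1.699×10^-5 / 0.007435 = 2.286 mmol/kg
CA = (α₁ + 2α₂)·DIC = (0.9147 + 2×0.07785) × 2.286 = 2.45 mmol/kg

CA = 2.45 mmol/kg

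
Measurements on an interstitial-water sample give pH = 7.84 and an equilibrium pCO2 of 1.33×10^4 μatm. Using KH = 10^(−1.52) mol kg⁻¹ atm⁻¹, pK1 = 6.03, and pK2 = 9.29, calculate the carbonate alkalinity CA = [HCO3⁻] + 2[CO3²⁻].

CA = 27.8 mmol/kg

[CO2*] = KH · pCO2 = 10^(−1.52) × 1.33×10^4×10^-6 = 4.017×10^-4 mol/kg
α₀ = 1/(1 + K1/[H⁺] + K1K2/[H⁺]²) = 1/(1 + 10^+1.81 + 10^+0.36) = 0.01474
DIC = [CO2*]/α₀ = 4.017×10^-4 / 0.01474 = 27.25 mmol/kg
CA = (α₁ + 2α₂)·DIC = (0.9515 + 2×0.03376) × 27.25 = 27.8 mmol/kg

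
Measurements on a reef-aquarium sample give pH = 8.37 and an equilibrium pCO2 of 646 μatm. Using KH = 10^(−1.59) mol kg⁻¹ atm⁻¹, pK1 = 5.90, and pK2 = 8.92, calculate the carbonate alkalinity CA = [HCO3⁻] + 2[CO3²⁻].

[CO2*] = KH · pCO2 = 10^(−1.59) × 646×10^-6 = 1.660×10^-5 mol/kg
α₀ = 1/(1 + K1/[H⁺] + K1K2/[H⁺]²) = 1/(1 + 10^+2.47 + 10^+1.92) = 0.002636
DIC = [CO2*]/α₀ = 1.660×10^-5 / 0.002636 = 6.298 mmol/kg
CA = (α₁ + 2α₂)·DIC = (0.7781 + 2×0.2193) × 6.298 = 7.66 mmol/kg

CA = 7.66 mmol/kg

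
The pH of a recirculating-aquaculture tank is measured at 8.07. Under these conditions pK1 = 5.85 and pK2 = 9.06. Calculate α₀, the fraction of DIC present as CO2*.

α₀ = 0.00544

α₀ = 1 / (1 + K1/[H⁺] + K1K2/[H⁺]²) = 1 / (1 + 10^+2.22 + 10^+1.23)
   = 1 / (1 + 165.96 + 16.982) = 1/183.94 = 0.005437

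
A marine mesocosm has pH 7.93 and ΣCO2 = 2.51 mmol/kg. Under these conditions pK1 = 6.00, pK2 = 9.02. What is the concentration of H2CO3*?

α₀ = 1 / (1 + K1/[H⁺] + K1K2/[H⁺]²) = 1 / (1 + 10^+1.93 + 10^+0.84)
   = 1 / (1 + 85.114 + 6.9183) = 1/93.032 = 0.01075
[CO2*] = α₀ × DIC = 0.01075 × 2.51 = 0.0270 mmol/kg

[CO2*] = 0.0270 mmol/kg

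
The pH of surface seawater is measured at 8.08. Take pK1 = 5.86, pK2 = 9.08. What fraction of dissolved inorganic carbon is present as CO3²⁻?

α₂ = 1 / (1 + [H⁺]/K2 + [H⁺]²/(K1K2)) = 1 / (1 + 10^+1.00 + 10^-1.22)
   = 1 / (1 + 10.000 + 0.060256) = 1/11.060 = 0.09041

α₂ = 0.0904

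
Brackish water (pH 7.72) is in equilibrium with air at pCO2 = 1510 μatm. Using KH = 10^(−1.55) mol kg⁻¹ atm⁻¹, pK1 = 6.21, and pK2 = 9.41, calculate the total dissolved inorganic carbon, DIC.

[CO2*] = KH · pCO2 = 10^(−1.55) × 1510×10^-6 = 4.256×10^-5 mol/kg
α₀ = 1/(1 + K1/[H⁺] + K1K2/[H⁺]²) = 1/(1 + 10^+1.51 + 10^-0.18) = 0.02939
DIC = [CO2*]/α₀ = 4.256×10^-5 / 0.02939 = 1.45 mmol/kg

DIC = 1.45 mmol/kg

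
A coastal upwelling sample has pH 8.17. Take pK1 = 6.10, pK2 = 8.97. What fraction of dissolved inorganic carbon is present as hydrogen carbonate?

α₁ = 0.857

α₁ = 1 / (1 + [H⁺]/K1 + K2/[H⁺]) = 1 / (1 + 10^-2.07 + 10^-0.80)
   = 1 / (1 + 0.0085114 + 0.15849) = 1/1.1670 = 0.8569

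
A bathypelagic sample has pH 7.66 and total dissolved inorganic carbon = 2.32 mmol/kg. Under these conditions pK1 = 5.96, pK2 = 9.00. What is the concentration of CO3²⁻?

α₂ = 1 / (1 + [H⁺]/K2 + [H⁺]²/(K1K2)) = 1 / (1 + 10^+1.34 + 10^-0.36)
   = 1 / (1 + 21.878 + 0.43652) = 1/23.314 = 0.04289
[CO3²⁻] = α₂ × DIC = 0.04289 × 2.32 = 0.0995 mmol/kg

[CO3²⁻] = 0.0995 mmol/kg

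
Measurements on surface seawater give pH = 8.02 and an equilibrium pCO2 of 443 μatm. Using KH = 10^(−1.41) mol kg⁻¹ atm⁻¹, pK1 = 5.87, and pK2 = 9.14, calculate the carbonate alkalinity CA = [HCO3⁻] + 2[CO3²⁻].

[CO2*] = KH · pCO2 = 10^(−1.41) × 443×10^-6 = 1.723×10^-5 mol/kg
α₀ = 1/(1 + K1/[H⁺] + K1K2/[H⁺]²) = 1/(1 + 10^+2.15 + 10^+1.03) = 0.006537
DIC = [CO2*]/α₀ = 1.723×10^-5 / 0.006537 = 2.636 mmol/kg
CA = (α₁ + 2α₂)·DIC = (0.9234 + 2×0.07005) × 2.636 = 2.80 mmol/kg

CA = 2.80 mmol/kg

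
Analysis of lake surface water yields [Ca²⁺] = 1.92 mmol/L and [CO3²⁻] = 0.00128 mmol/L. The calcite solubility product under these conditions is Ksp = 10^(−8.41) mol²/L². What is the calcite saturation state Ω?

Ksp = 10^(−8.41) = 3.890×10^-9
Ω = [Ca²⁺][CO3²⁻]/Ksp = (1.92×10^-3)(0.00128×10^-3) / 3.890×10^-9 = 0.632

Ω = 0.632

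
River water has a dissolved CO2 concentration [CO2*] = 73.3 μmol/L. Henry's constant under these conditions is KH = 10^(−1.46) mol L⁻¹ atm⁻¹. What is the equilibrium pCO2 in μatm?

KH = 10^(−1.46) = 3.467×10^-2 mol L⁻¹ atm⁻¹
pCO2 = [CO2*]/KH = 73.3×10^-6 / 3.467×10^-2 = 2.11×10^-3 atm = 2110 μatm

pCO2 = 2110 μatm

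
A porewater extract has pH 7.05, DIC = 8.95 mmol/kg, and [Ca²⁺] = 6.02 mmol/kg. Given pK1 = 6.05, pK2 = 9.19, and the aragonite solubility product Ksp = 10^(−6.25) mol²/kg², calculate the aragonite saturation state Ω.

Ω = 0.627

α₂ = 1 / (1 + [H⁺]/K2 + [H⁺]²/(K1K2)) = 1 / (1 + 10^+2.14 + 10^+1.14)
   = 1 / (1 + 138.04 + 13.804) = 1/152.84 = 0.006543
[CO3²⁻] = α₂ × DIC = 0.006543 × 8.95 = 0.05856 mmol/kg
Ksp = 10^(−6.25) = 5.623×10^-7
Ω = [Ca²⁺][CO3²⁻]/Ksp = (6.02×10^-3)(5.856×10^-5) / 5.623×10^-7 = 0.627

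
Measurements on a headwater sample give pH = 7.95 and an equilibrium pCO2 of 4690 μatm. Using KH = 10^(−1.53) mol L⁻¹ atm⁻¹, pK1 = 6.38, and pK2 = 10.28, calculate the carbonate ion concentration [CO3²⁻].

[CO3²⁻] = 0.0241 mmol/L

[CO2*] = KH · pCO2 = 10^(−1.53) × 4690×10^-6 = 1.384×10^-4 mol/L
α₀ = 1/(1 + K1/[H⁺] + K1K2/[H⁺]²) = 1/(1 + 10^+1.57 + 10^-0.76) = 0.02609
DIC = [CO2*]/α₀ = 1.384×10^-4 / 0.02609 = 5.305 mmol/L
[CO3²⁻] = α₂·DIC; α₂ = 0.004534, so [CO3²⁻] = 0.004534 × 5.305 = 0.0241 mmol/L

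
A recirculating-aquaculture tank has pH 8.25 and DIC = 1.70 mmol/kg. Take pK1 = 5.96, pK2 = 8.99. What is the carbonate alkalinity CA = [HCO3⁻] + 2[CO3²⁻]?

CA = [HCO3⁻] + 2[CO3²⁻] = (α₁ + 2α₂)·DIC
At pH 8.25: [H⁺]/K1 = 10^-2.29 = 0.0051286, K2/[H⁺] = 10^-0.74 = 0.18197
α₁ = 1/(1 + 0.0051286 + 0.18197) = 1/1.1871 = 0.8424; α₂ = α₁·K2/[H⁺] = 0.1533
α₁ + 2α₂ = 1.1490
CA = 1.1490 × 1.70 = 1.95 mmol/kg

CA = 1.95 mmol/kg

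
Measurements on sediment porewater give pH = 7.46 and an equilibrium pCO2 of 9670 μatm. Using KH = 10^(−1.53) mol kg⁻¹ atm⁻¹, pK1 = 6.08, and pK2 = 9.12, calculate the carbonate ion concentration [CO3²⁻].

[CO2*] = KH · pCO2 = 10^(−1.53) × 9670×10^-6 = 2.854×10^-4 mol/kg
α₀ = 1/(1 + K1/[H⁺] + K1K2/[H⁺]²) = 1/(1 + 10^+1.38 + 10^-0.28) = 0.03920
DIC = [CO2*]/α₀ = 2.854×10^-4 / 0.03920 = 7.281 mmol/kg
[CO3²⁻] = α₂·DIC; α₂ = 0.02057, so [CO3²⁻] = 0.02057 × 7.281 = 0.150 mmol/kg

[CO3²⁻] = 0.150 mmol/kg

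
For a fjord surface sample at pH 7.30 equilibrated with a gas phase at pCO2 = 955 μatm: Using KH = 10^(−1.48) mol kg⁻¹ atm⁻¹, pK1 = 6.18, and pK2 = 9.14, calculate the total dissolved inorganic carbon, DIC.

[CO2*] = KH · pCO2 = 10^(−1.48) × 955×10^-6 = 3.162×10^-5 mol/kg
α₀ = 1/(1 + K1/[H⁺] + K1K2/[H⁺]²) = 1/(1 + 10^+1.12 + 10^-0.72) = 0.06957
DIC = [CO2*]/α₀ = 3.162×10^-5 / 0.06957 = 0.455 mmol/kg

DIC = 0.455 mmol/kg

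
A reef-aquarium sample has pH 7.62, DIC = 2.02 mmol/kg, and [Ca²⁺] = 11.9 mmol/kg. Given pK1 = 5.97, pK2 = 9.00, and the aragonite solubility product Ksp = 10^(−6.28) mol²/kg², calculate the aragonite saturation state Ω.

α₂ = 1 / (1 + [H⁺]/K2 + [H⁺]²/(K1K2)) = 1 / (1 + 10^+1.38 + 10^-0.27)
   = 1 / (1 + 23.988 + 0.53703) = 1/25.525 = 0.03918
[CO3²⁻] = α₂ × DIC = 0.03918 × 2.02 = 0.07914 mmol/kg
Ksp = 10^(−6.28) = 5.248×10^-7
Ω = [Ca²⁺][CO3²⁻]/Ksp = (11.9×10^-3)(7.914×10^-5) / 5.248×10^-7 = 1.79

Ω = 1.79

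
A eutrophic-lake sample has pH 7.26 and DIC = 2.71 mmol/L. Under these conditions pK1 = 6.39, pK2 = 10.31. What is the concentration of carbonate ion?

[CO3²⁻] = 2.13 μmol/L

α₂ = 1 / (1 + [H⁺]/K2 + [H⁺]²/(K1K2)) = 1 / (1 + 10^+3.05 + 10^+2.18)
   = 1 / (1 + 1122.0 + 151.36) = 1/1274.4 = 0.0007847
[CO3²⁻] = α₂ × DIC = 0.0007847 × 2.71 = 0.00213 mmol/L = 2.13 μmol/L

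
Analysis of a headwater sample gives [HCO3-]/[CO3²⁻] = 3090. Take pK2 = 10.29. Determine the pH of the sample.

From K2 = [H⁺][CO3²⁻]/[HCO3-]:  pH = pK2 − log₁₀([HCO3-]/[CO3²⁻])
log₁₀(3090) = +3.490
pH = 10.29 − (+3.490) = 6.80

pH = 6.80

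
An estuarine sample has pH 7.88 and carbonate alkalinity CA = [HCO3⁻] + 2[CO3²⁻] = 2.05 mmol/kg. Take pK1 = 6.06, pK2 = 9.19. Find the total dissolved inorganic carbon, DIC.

CA = [HCO3⁻] + 2[CO3²⁻] = (α₁ + 2α₂)·DIC
At pH 7.88: [H⁺]/K1 = 10^-1.82 = 0.015136, K2/[H⁺] = 10^-1.31 = 0.048978
α₁ = 1/(1 + 0.015136 + 0.048978) = 1/1.0641 = 0.9397; α₂ = α₁·K2/[H⁺] = 0.04603
α₁ + 2α₂ = 1.0318
DIC = CA / (α₁ + 2α₂) = 2.05 / 1.0318 = 1.99 mmol/kg

DIC = 1.99 mmol/kg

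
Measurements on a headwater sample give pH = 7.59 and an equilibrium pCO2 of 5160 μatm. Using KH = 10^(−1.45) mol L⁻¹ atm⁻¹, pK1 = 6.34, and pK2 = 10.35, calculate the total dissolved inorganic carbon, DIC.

DIC = 3.44 mmol/L

[CO2*] = KH · pCO2 = 10^(−1.45) × 5160×10^-6 = 1.831×10^-4 mol/L
α₀ = 1/(1 + K1/[H⁺] + K1K2/[H⁺]²) = 1/(1 + 10^+1.25 + 10^-1.51) = 0.05315
DIC = [CO2*]/α₀ = 1.831×10^-4 / 0.05315 = 3.44 mmol/L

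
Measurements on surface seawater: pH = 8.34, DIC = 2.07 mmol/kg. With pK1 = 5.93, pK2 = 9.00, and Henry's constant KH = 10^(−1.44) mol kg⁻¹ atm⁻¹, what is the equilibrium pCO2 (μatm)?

α₀ = 1 / (1 + K1/[H⁺] + K1K2/[H⁺]²) = 1 / (1 + 10^+2.41 + 10^+1.75)
   = 1 / (1 + 257.04 + 56.234) = 1/314.27 = 0.003182
[CO2*] = α₀ × DIC = 0.003182 × 2.07 = 0.006587 mmol/kg = 6.587 μmol/kg
pCO2 = [CO2*]/KH = 6.587×10^-6 / 3.631×10^-2 = 181 μatm

pCO2 = 181 μatm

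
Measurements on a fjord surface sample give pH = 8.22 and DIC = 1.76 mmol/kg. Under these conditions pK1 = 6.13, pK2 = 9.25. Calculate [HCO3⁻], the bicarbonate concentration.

[HCO3⁻] = 1.60 mmol/kg

α₁ = 1 / (1 + [H⁺]/K1 + K2/[H⁺]) = 1 / (1 + 10^-2.09 + 10^-1.03)
   = 1 / (1 + 0.0081283 + 0.093325) = 1/1.1015 = 0.9079
[HCO3⁻] = α₁ × DIC = 0.9079 × 1.76 = 1.60 mmol/kg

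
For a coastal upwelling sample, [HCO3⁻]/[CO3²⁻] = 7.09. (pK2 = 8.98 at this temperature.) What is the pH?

pH = 8.13

From K2 = [H⁺][CO3²⁻]/[HCO3⁻]:  pH = pK2 − log₁₀([HCO3⁻]/[CO3²⁻])
log₁₀(7.09) = +0.851
pH = 8.98 − (+0.851) = 8.13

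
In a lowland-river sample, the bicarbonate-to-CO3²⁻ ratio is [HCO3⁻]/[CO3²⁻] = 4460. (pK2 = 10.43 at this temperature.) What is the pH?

From K2 = [H⁺][CO3²⁻]/[HCO3⁻]:  pH = pK2 − log₁₀([HCO3⁻]/[CO3²⁻])
log₁₀(4460) = +3.649
pH = 10.43 − (+3.649) = 6.78

pH = 6.78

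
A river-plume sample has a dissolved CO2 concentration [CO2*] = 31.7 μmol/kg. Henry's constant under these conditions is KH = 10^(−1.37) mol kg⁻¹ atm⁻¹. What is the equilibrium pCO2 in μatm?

pCO2 = 743 μatm

KH = 10^(−1.37) = 4.266×10^-2 mol kg⁻¹ atm⁻¹
pCO2 = [CO2*]/KH = 31.7×10^-6 / 4.266×10^-2 = 7.43×10^-4 atm = 743 μatm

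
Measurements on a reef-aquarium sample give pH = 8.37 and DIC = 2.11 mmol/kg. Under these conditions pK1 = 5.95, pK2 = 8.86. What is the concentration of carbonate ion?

[CO3²⁻] = 0.514 mmol/kg

α₂ = 1 / (1 + [H⁺]/K2 + [H⁺]²/(K1K2)) = 1 / (1 + 10^+0.49 + 10^-1.93)
   = 1 / (1 + 3.0903 + 0.011749) = 1/4.1020 = 0.2438
[CO3²⁻] = α₂ × DIC = 0.2438 × 2.11 = 0.514 mmol/kg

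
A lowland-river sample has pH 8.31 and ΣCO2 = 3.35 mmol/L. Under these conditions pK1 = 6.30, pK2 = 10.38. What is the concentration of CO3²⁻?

α₂ = 1 / (1 + [H⁺]/K2 + [H⁺]²/(K1K2)) = 1 / (1 + 10^+2.07 + 10^+0.06)
   = 1 / (1 + 117.49 + 1.1482) = 1/119.64 = 0.008359
[CO3²⁻] = α₂ × DIC = 0.008359 × 3.35 = 0.0280 mmol/L

[CO3²⁻] = 0.0280 mmol/L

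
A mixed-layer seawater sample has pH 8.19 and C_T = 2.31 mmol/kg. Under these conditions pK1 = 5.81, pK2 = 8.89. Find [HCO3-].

[HCO3⁻] = 1.92 mmol/kg

α₁ = 1 / (1 + [H⁺]/K1 + K2/[H⁺]) = 1 / (1 + 10^-2.38 + 10^-0.70)
   = 1 / (1 + 0.0041687 + 0.19953) = 1/1.2037 = 0.8308
[HCO3⁻] = α₁ × DIC = 0.8308 × 2.31 = 1.92 mmol/kg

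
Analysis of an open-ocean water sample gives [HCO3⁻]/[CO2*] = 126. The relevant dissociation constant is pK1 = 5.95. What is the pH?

pH = 8.05

From K1 = [H⁺][HCO3⁻]/[CO2*]:  pH = pK1 + log₁₀([HCO3⁻]/[CO2*])
log₁₀(126) = +2.100
pH = 5.95 + (+2.100) = 8.05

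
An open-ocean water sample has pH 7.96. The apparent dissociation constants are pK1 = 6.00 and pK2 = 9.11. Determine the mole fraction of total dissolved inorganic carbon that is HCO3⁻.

α₁ = 1 / (1 + [H⁺]/K1 + K2/[H⁺]) = 1 / (1 + 10^-1.96 + 10^-1.15)
   = 1 / (1 + 0.010965 + 0.070795) = 1/1.0818 = 0.9244

α₁ = 0.924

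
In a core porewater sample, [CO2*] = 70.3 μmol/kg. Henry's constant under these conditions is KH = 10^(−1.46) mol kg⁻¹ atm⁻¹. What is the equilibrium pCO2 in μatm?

KH = 10^(−1.46) = 3.467×10^-2 mol kg⁻¹ atm⁻¹
pCO2 = [CO2*]/KH = 70.3×10^-6 / 3.467×10^-2 = 2.03×10^-3 atm = 2030 μatm

pCO2 = 2030 μatm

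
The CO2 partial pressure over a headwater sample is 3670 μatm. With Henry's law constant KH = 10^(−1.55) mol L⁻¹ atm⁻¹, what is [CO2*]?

KH = 10^(−1.55) = 2.818×10^-2 mol L⁻¹ atm⁻¹
[CO2*] = KH · pCO2 = 2.818×10^-2 × 3670×10^-6 atm = 1.03×10^-4 mol/L

[CO2*] = 103 μmol/L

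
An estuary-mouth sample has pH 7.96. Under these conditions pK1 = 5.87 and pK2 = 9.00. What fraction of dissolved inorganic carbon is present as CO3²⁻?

α₂ = 1 / (1 + [H⁺]/K2 + [H⁺]²/(K1K2)) = 1 / (1 + 10^+1.04 + 10^-1.05)
   = 1 / (1 + 10.965 + 0.089125) = 1/12.054 = 0.08296

α₂ = 0.0830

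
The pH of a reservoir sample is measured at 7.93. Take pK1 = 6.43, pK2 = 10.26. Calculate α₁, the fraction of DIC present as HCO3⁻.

α₁ = 0.965

α₁ = 1 / (1 + [H⁺]/K1 + K2/[H⁺]) = 1 / (1 + 10^-1.50 + 10^-2.33)
   = 1 / (1 + 0.031623 + 0.0046774) = 1/1.0363 = 0.9650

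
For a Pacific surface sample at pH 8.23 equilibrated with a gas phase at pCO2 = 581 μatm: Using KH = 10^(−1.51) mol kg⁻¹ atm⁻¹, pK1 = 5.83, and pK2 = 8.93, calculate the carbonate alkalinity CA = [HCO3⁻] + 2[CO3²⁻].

CA = 6.31 mmol/kg

[CO2*] = KH · pCO2 = 10^(−1.51) × 581×10^-6 = 1.795×10^-5 mol/kg
α₀ = 1/(1 + K1/[H⁺] + K1K2/[H⁺]²) = 1/(1 + 10^+2.40 + 10^+1.70) = 0.003308
DIC = [CO2*]/α₀ = 1.795×10^-5 / 0.003308 = 5.428 mmol/kg
CA = (α₁ + 2α₂)·DIC = (0.8309 + 2×0.1658) × 5.428 = 6.31 mmol/kg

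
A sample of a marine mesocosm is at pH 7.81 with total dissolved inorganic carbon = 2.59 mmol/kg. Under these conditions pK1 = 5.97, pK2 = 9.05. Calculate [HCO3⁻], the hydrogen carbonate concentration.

α₁ = 1 / (1 + [H⁺]/K1 + K2/[H⁺]) = 1 / (1 + 10^-1.84 + 10^-1.24)
   = 1 / (1 + 0.014454 + 0.057544) = 1/1.0720 = 0.9328
[HCO3⁻] = α₁ × DIC = 0.9328 × 2.59 = 2.42 mmol/kg

[HCO3⁻] = 2.42 mmol/kg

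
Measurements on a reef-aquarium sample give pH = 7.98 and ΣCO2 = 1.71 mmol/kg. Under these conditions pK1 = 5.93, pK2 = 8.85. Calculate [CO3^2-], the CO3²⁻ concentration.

[CO3²⁻] = 0.202 mmol/kg

α₂ = 1 / (1 + [H⁺]/K2 + [H⁺]²/(K1K2)) = 1 / (1 + 10^+0.87 + 10^-1.18)
   = 1 / (1 + 7.4131 + 0.066069) = 1/8.4792 = 0.1179
[CO3²⁻] = α₂ × DIC = 0.1179 × 1.71 = 0.202 mmol/kg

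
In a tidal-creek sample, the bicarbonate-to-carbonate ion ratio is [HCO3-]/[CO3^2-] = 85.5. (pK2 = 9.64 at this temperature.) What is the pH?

pH = 7.71

From K2 = [H⁺][CO3^2-]/[HCO3-]:  pH = pK2 − log₁₀([HCO3-]/[CO3^2-])
log₁₀(85.5) = +1.932
pH = 9.64 − (+1.932) = 7.71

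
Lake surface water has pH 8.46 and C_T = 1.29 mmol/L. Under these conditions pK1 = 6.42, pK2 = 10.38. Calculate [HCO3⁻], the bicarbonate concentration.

α₁ = 1 / (1 + [H⁺]/K1 + K2/[H⁺]) = 1 / (1 + 10^-2.04 + 10^-1.92)
   = 1 / (1 + 0.0091201 + 0.012023) = 1/1.0211 = 0.9793
[HCO3⁻] = α₁ × DIC = 0.9793 × 1.29 = 1.26 mmol/L

[HCO3⁻] = 1.26 mmol/L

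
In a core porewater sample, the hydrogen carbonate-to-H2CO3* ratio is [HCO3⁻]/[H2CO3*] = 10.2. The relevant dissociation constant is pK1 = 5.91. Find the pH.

pH = 6.92

From K1 = [H⁺][HCO3⁻]/[H2CO3*]:  pH = pK1 + log₁₀([HCO3⁻]/[H2CO3*])
log₁₀(10.2) = +1.009
pH = 5.91 + (+1.009) = 6.92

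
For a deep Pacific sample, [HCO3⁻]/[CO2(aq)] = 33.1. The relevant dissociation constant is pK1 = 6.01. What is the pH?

pH = 7.53

From K1 = [H⁺][HCO3⁻]/[CO2(aq)]:  pH = pK1 + log₁₀([HCO3⁻]/[CO2(aq)])
log₁₀(33.1) = +1.520
pH = 6.01 + (+1.520) = 7.53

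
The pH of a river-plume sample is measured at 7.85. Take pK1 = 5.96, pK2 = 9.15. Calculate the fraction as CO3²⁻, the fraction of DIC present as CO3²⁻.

α₂ = 0.0471

α₂ = 1 / (1 + [H⁺]/K2 + [H⁺]²/(K1K2)) = 1 / (1 + 10^+1.30 + 10^-0.59)
   = 1 / (1 + 19.953 + 0.25704) = 1/21.210 = 0.04715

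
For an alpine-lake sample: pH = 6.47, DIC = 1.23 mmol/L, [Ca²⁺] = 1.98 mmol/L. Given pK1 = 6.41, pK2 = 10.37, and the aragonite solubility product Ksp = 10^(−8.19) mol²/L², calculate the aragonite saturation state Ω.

Ω = 0.0254

α₂ = 1 / (1 + [H⁺]/K2 + [H⁺]²/(K1K2)) = 1 / (1 + 10^+3.90 + 10^+3.84)
   = 1 / (1 + 7943.3 + 6918.3) = 1/1.4863×10^4 = 6.728×10^-5
[CO3²⁻] = α₂ × DIC = 6.728×10^-5 × 1.23 = 8.276×10^-5 mmol/L = 0.08276 μmol/L
Ksp = 10^(−8.19) = 6.457×10^-9
Ω = [Ca²⁺][CO3²⁻]/Ksp = (1.98×10^-3)(8.276×10^-8) / 6.457×10^-9 = 0.0254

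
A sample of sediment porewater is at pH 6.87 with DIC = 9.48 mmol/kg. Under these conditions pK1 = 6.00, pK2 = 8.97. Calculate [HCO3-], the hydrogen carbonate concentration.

[HCO3⁻] = 8.30 mmol/kg

α₁ = 1 / (1 + [H⁺]/K1 + K2/[H⁺]) = 1 / (1 + 10^-0.87 + 10^-2.10)
   = 1 / (1 + 0.13490 + 0.0079433) = 1/1.1428 = 0.8750
[HCO3⁻] = α₁ × DIC = 0.8750 × 9.48 = 8.30 mmol/kg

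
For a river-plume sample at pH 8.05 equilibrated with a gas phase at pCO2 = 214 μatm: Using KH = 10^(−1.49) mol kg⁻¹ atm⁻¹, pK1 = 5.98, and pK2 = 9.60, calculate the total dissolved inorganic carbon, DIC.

[CO2*] = KH · pCO2 = 10^(−1.49) × 214×10^-6 = 6.925×10^-6 mol/kg
α₀ = 1/(1 + K1/[H⁺] + K1K2/[H⁺]²) = 1/(1 + 10^+2.07 + 10^+0.52) = 0.008210
DIC = [CO2*]/α₀ = 6.925×10^-6 / 0.008210 = 0.843 mmol/kg

DIC = 0.843 mmol/kg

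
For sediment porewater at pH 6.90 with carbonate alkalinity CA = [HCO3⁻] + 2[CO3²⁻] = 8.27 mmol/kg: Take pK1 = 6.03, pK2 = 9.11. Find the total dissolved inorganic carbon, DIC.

DIC = 9.32 mmol/kg

CA = [HCO3⁻] + 2[CO3²⁻] = (α₁ + 2α₂)·DIC
At pH 6.90: [H⁺]/K1 = 10^-0.87 = 0.13490, K2/[H⁺] = 10^-2.21 = 0.0061660
α₁ = 1/(1 + 0.13490 + 0.0061660) = 1/1.1411 = 0.8764; α₂ = α₁·K2/[H⁺] = 0.005404
α₁ + 2α₂ = 0.8872
DIC = CA / (α₁ + 2α₂) = 8.27 / 0.8872 = 9.32 mmol/kg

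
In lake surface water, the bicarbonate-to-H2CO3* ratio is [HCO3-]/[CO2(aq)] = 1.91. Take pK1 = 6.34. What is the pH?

From K1 = [H⁺][HCO3-]/[CO2(aq)]:  pH = pK1 + log₁₀([HCO3-]/[CO2(aq)])
log₁₀(1.91) = +0.281
pH = 6.34 + (+0.281) = 6.62

pH = 6.62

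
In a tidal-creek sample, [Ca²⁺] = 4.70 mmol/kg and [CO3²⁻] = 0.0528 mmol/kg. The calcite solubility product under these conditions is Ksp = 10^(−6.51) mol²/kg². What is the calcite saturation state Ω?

Ω = 0.803

Ksp = 10^(−6.51) = 3.090×10^-7
Ω = [Ca²⁺][CO3²⁻]/Ksp = (4.70×10^-3)(0.0528×10^-3) / 3.090×10^-7 = 0.803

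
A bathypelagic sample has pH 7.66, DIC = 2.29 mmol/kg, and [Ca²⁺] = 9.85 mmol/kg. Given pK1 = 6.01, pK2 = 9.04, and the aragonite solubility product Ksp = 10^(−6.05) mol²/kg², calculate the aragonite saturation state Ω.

α₂ = 1 / (1 + [H⁺]/K2 + [H⁺]²/(K1K2)) = 1 / (1 + 10^+1.38 + 10^-0.27)
   = 1 / (1 + 23.988 + 0.53703) = 1/25.525 = 0.03918
[CO3²⁻] = α₂ × DIC = 0.03918 × 2.29 = 0.08971 mmol/kg
Ksp = 10^(−6.05) = 8.913×10^-7
Ω = [Ca²⁺][CO3²⁻]/Ksp = (9.85×10^-3)(8.971×10^-5) / 8.913×10^-7 = 0.992

Ω = 0.992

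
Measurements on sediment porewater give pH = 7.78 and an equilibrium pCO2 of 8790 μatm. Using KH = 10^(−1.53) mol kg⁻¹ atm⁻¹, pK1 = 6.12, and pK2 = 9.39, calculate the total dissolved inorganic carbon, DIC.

DIC = 12.4 mmol/kg

[CO2*] = KH · pCO2 = 10^(−1.53) × 8790×10^-6 = 2.594×10^-4 mol/kg
α₀ = 1/(1 + K1/[H⁺] + K1K2/[H⁺]²) = 1/(1 + 10^+1.66 + 10^+0.05) = 0.02091
DIC = [CO2*]/α₀ = 2.594×10^-4 / 0.02091 = 12.4 mmol/kg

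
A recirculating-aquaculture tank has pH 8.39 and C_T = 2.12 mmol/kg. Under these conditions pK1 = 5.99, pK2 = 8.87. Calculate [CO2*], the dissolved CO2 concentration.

α₀ = 1 / (1 + K1/[H⁺] + K1K2/[H⁺]²) = 1 / (1 + 10^+2.40 + 10^+1.92)
   = 1 / (1 + 251.19 + 83.176) = 1/335.37 = 0.002982
[CO2*] = α₀ × DIC = 0.002982 × 2.12 = 0.00632 mmol/kg = 6.32 μmol/kg

[CO2*] = 6.32 μmol/kg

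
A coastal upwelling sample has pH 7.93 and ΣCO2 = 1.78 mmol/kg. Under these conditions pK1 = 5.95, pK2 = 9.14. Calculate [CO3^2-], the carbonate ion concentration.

α₂ = 1 / (1 + [H⁺]/K2 + [H⁺]²/(K1K2)) = 1 / (1 + 10^+1.21 + 10^-0.77)
   = 1 / (1 + 16.218 + 0.16982) = 1/17.388 = 0.05751
[CO3²⁻] = α₂ × DIC = 0.05751 × 1.78 = 0.102 mmol/kg

[CO3²⁻] = 0.102 mmol/kg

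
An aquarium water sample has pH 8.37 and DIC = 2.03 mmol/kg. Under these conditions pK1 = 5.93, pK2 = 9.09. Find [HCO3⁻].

α₁ = 1 / (1 + [H⁺]/K1 + K2/[H⁺]) = 1 / (1 + 10^-2.44 + 10^-0.72)
   = 1 / (1 + 0.0036308 + 0.19055) = 1/1.1942 = 0.8374
[HCO3⁻] = α₁ × DIC = 0.8374 × 2.03 = 1.70 mmol/kg

[HCO3⁻] = 1.70 mmol/kg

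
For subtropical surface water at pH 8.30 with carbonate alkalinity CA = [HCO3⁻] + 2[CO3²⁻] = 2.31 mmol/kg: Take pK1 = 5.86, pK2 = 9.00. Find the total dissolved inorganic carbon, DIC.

CA = [HCO3⁻] + 2[CO3²⁻] = (α₁ + 2α₂)·DIC
At pH 8.30: [H⁺]/K1 = 10^-2.44 = 0.0036308, K2/[H⁺] = 10^-0.70 = 0.19953
α₁ = 1/(1 + 0.0036308 + 0.19953) = 1/1.2032 = 0.8311; α₂ = α₁·K2/[H⁺] = 0.1658
α₁ + 2α₂ = 1.1628
DIC = CA / (α₁ + 2α₂) = 2.31 / 1.1628 = 1.99 mmol/kg

DIC = 1.99 mmol/kg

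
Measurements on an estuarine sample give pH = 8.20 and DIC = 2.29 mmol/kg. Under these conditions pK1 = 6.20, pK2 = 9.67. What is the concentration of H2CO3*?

[CO2*] = 0.0219 mmol/kg

α₀ = 1 / (1 + K1/[H⁺] + K1K2/[H⁺]²) = 1 / (1 + 10^+2.00 + 10^+0.53)
   = 1 / (1 + 100.00 + 3.3884) = 1/104.39 = 0.009580
[CO2*] = α₀ × DIC = 0.009580 × 2.29 = 0.0219 mmol/kg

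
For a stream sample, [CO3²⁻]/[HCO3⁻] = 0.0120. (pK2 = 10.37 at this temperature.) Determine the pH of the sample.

From K2 = [H⁺][CO3²⁻]/[HCO3⁻]:  pH = pK2 + log₁₀([CO3²⁻]/[HCO3⁻])
log₁₀(0.0120) = -1.921
pH = 10.37 + (-1.921) = 8.45

pH = 8.45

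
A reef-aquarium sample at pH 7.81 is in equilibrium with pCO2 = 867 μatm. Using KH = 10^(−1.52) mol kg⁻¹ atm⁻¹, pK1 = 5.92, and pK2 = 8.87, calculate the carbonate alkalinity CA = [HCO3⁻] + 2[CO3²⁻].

[CO2*] = KH · pCO2 = 10^(−1.52) × 867×10^-6 = 2.618×10^-5 mol/kg
α₀ = 1/(1 + K1/[H⁺] + K1K2/[H⁺]²) = 1/(1 + 10^+1.89 + 10^+0.83) = 0.01171
DIC = [CO2*]/α₀ = 2.618×10^-5 / 0.01171 = 2.236 mmol/kg
CA = (α₁ + 2α₂)·DIC = (0.9091 + 2×0.07918) × 2.236 = 2.39 mmol/kg

CA = 2.39 mmol/kg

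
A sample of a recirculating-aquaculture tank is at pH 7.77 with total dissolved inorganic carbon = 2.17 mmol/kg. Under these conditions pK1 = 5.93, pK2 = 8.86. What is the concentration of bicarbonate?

α₁ = 1 / (1 + [H⁺]/K1 + K2/[H⁺]) = 1 / (1 + 10^-1.84 + 10^-1.09)
   = 1 / (1 + 0.014454 + 0.081283) = 1/1.0957 = 0.9126
[HCO3⁻] = α₁ × DIC = 0.9126 × 2.17 = 1.98 mmol/kg

[HCO3⁻] = 1.98 mmol/kg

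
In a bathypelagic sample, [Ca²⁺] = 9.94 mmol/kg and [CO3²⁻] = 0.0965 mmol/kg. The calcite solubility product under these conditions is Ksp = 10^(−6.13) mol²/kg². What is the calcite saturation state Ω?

Ksp = 10^(−6.13) = 7.413×10^-7
Ω = [Ca²⁺][CO3²⁻]/Ksp = (9.94×10^-3)(0.0965×10^-3) / 7.413×10^-7 = 1.29

Ω = 1.29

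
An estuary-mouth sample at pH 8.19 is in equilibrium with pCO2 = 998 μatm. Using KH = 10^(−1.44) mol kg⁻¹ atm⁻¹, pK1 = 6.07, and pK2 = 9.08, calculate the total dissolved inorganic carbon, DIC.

DIC = 5.43 mmol/kg

[CO2*] = KH · pCO2 = 10^(−1.44) × 998×10^-6 = 3.624×10^-5 mol/kg
α₀ = 1/(1 + K1/[H⁺] + K1K2/[H⁺]²) = 1/(1 + 10^+2.12 + 10^+1.23) = 0.006675
DIC = [CO2*]/α₀ = 3.624×10^-5 / 0.006675 = 5.43 mmol/kg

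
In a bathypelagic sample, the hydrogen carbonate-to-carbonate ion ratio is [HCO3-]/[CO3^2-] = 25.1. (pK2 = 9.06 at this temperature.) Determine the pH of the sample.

pH = 7.66

From K2 = [H⁺][CO3^2-]/[HCO3-]:  pH = pK2 − log₁₀([HCO3-]/[CO3^2-])
log₁₀(25.1) = +1.400
pH = 9.06 − (+1.400) = 7.66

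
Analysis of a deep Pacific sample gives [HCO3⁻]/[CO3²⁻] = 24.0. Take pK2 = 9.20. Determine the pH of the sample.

pH = 7.82

From K2 = [H⁺][CO3²⁻]/[HCO3⁻]:  pH = pK2 − log₁₀([HCO3⁻]/[CO3²⁻])
log₁₀(24.0) = +1.380
pH = 9.20 − (+1.380) = 7.82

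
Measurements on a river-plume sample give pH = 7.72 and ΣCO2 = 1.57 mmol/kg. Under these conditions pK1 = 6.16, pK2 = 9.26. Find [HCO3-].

[HCO3⁻] = 1.49 mmol/kg

α₁ = 1 / (1 + [H⁺]/K1 + K2/[H⁺]) = 1 / (1 + 10^-1.56 + 10^-1.54)
   = 1 / (1 + 0.027542 + 0.028840) = 1/1.0564 = 0.9466
[HCO3⁻] = α₁ × DIC = 0.9466 × 1.57 = 1.49 mmol/kg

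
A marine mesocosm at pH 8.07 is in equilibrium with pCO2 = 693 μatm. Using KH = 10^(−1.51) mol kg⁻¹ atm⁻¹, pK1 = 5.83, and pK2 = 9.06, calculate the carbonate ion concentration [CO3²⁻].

[CO3²⁻] = 0.381 mmol/kg

[CO2*] = KH · pCO2 = 10^(−1.51) × 693×10^-6 = 2.142×10^-5 mol/kg
α₀ = 1/(1 + K1/[H⁺] + K1K2/[H⁺]²) = 1/(1 + 10^+2.24 + 10^+1.25) = 0.005193
DIC = [CO2*]/α₀ = 2.142×10^-5 / 0.005193 = 4.124 mmol/kg
[CO3²⁻] = α₂·DIC; α₂ = 0.09235, so [CO3²⁻] = 0.09235 × 4.124 = 0.381 mmol/kg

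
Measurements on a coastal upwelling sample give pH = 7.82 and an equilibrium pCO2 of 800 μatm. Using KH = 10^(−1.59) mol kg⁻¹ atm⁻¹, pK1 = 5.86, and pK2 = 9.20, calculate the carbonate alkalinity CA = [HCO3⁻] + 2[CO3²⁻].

[CO2*] = KH · pCO2 = 10^(−1.59) × 800×10^-6 = 2.056×10^-5 mol/kg
α₀ = 1/(1 + K1/[H⁺] + K1K2/[H⁺]²) = 1/(1 + 10^+1.96 + 10^+0.58) = 0.01042
DIC = [CO2*]/α₀ = 2.056×10^-5 / 0.01042 = 1.974 mmol/kg
CA = (α₁ + 2α₂)·DIC = (0.9500 + 2×0.03960) × 1.974 = 2.03 mmol/kg

CA = 2.03 mmol/kg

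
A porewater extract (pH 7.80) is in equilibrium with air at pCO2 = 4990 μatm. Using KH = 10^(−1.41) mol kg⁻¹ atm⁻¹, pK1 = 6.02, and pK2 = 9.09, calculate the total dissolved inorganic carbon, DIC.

[CO2*] = KH · pCO2 = 10^(−1.41) × 4990×10^-6 = 1.941×10^-4 mol/kg
α₀ = 1/(1 + K1/[H⁺] + K1K2/[H⁺]²) = 1/(1 + 10^+1.78 + 10^+0.49) = 0.01554
DIC = [CO2*]/α₀ = 1.941×10^-4 / 0.01554 = 12.5 mmol/kg

DIC = 12.5 mmol/kg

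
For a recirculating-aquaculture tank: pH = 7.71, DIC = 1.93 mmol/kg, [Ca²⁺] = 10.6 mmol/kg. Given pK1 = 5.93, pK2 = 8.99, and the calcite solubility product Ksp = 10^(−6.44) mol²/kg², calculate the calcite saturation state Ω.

Ω = 2.77

α₂ = 1 / (1 + [H⁺]/K2 + [H⁺]²/(K1K2)) = 1 / (1 + 10^+1.28 + 10^-0.50)
   = 1 / (1 + 19.055 + 0.31623) = 1/20.371 = 0.04909
[CO3²⁻] = α₂ × DIC = 0.04909 × 1.93 = 0.09474 mmol/kg
Ksp = 10^(−6.44) = 3.631×10^-7
Ω = [Ca²⁺][CO3²⁻]/Ksp = (10.6×10^-3)(9.474×10^-5) / 3.631×10^-7 = 2.77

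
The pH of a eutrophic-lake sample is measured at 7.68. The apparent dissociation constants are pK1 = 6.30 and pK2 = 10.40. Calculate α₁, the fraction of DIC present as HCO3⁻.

α₁ = 1 / (1 + [H⁺]/K1 + K2/[H⁺]) = 1 / (1 + 10^-1.38 + 10^-2.72)
   = 1 / (1 + 0.041687 + 0.0019055) = 1/1.0436 = 0.9582

α₁ = 0.958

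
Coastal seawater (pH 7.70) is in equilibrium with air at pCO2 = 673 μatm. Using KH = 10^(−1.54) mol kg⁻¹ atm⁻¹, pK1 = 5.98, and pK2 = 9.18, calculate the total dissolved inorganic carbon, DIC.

DIC = 1.07 mmol/kg

[CO2*] = KH · pCO2 = 10^(−1.54) × 673×10^-6 = 1.941×10^-5 mol/kg
α₀ = 1/(1 + K1/[H⁺] + K1K2/[H⁺]²) = 1/(1 + 10^+1.72 + 10^+0.24) = 0.01811
DIC = [CO2*]/α₀ = 1.941×10^-5 / 0.01811 = 1.07 mmol/kg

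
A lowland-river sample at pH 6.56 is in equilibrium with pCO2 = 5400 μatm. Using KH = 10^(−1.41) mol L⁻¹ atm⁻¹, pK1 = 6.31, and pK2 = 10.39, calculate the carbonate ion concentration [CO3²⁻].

[CO2*] = KH · pCO2 = 10^(−1.41) × 5400×10^-6 = 2.101×10^-4 mol/L
α₀ = 1/(1 + K1/[H⁺] + K1K2/[H⁺]²) = 1/(1 + 10^+0.25 + 10^-3.58) = 0.3599
DIC = [CO2*]/α₀ = 2.101×10^-4 / 0.3599 = 0.5837 mmol/L
[CO3²⁻] = α₂·DIC; α₂ = 9.466×10^-5, so [CO3²⁻] = 9.466×10^-5 × 0.5837 = 5.53×10^-5 mmol/L = 0.0553 μmol/L

[CO3²⁻] = 0.0553 μmol/L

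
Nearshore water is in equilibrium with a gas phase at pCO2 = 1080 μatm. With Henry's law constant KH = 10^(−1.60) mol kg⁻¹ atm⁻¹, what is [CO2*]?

[CO2*] = 27.1 μmol/kg

KH = 10^(−1.60) = 2.512×10^-2 mol kg⁻¹ atm⁻¹
[CO2*] = KH · pCO2 = 2.512×10^-2 × 1080×10^-6 atm = 2.71×10^-5 mol/kg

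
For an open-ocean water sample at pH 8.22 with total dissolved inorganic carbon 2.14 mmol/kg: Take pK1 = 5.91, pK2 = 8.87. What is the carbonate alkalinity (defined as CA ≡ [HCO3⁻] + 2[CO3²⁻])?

CA = [HCO3⁻] + 2[CO3²⁻] = (α₁ + 2α₂)·DIC
At pH 8.22: [H⁺]/K1 = 10^-2.31 = 0.0048978, K2/[H⁺] = 10^-0.65 = 0.22387
α₁ = 1/(1 + 0.0048978 + 0.22387) = 1/1.2288 = 0.8138; α₂ = α₁·K2/[H⁺] = 0.1822
α₁ + 2α₂ = 1.1782
CA = 1.1782 × 2.14 = 2.52 mmol/kg

CA = 2.52 mmol/kg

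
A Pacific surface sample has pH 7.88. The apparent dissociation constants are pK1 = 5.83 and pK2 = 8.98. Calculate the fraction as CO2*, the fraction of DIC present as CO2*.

α₀ = 1 / (1 + K1/[H⁺] + K1K2/[H⁺]²) = 1 / (1 + 10^+2.05 + 10^+0.95)
   = 1 / (1 + 112.20 + 8.9125) = 1/122.11 = 0.008189

α₀ = 0.00819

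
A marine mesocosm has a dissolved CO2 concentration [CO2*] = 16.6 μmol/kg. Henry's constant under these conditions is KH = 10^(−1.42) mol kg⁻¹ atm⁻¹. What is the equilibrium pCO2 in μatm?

KH = 10^(−1.42) = 3.802×10^-2 mol kg⁻¹ atm⁻¹
pCO2 = [CO2*]/KH = 16.6×10^-6 / 3.802×10^-2 = 4.37×10^-4 atm = 437 μatm

pCO2 = 437 μatm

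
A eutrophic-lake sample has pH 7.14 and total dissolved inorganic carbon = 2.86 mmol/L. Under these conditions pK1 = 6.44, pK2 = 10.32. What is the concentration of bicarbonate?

[HCO3⁻] = 2.38 mmol/L

α₁ = 1 / (1 + [H⁺]/K1 + K2/[H⁺]) = 1 / (1 + 10^-0.70 + 10^-3.18)
   = 1 / (1 + 0.19953 + 0.00066069) = 1/1.2002 = 0.8332
[HCO3⁻] = α₁ × DIC = 0.8332 × 2.86 = 2.38 mmol/L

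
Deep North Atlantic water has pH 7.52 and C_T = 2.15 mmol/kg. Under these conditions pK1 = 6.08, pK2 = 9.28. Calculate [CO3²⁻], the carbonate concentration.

α₂ = 1 / (1 + [H⁺]/K2 + [H⁺]²/(K1K2)) = 1 / (1 + 10^+1.76 + 10^+0.32)
   = 1 / (1 + 57.544 + 2.0893) = 1/60.633 = 0.01649
[CO3²⁻] = α₂ × DIC = 0.01649 × 2.15 = 0.0355 mmol/kg

[CO3²⁻] = 0.0355 mmol/kg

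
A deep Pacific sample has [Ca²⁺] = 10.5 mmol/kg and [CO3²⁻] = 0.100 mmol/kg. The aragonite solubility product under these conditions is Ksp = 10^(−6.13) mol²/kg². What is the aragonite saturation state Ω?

Ω = 1.42

Ksp = 10^(−6.13) = 7.413×10^-7
Ω = [Ca²⁺][CO3²⁻]/Ksp = (10.5×10^-3)(0.100×10^-3) / 7.413×10^-7 = 1.42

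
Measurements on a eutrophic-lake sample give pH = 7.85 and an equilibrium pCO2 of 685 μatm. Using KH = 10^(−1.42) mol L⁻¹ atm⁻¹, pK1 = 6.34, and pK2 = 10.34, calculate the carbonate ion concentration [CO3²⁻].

[CO2*] = KH · pCO2 = 10^(−1.42) × 685×10^-6 = 2.604×10^-5 mol/L
α₀ = 1/(1 + K1/[H⁺] + K1K2/[H⁺]²) = 1/(1 + 10^+1.51 + 10^-0.98) = 0.02988
DIC = [CO2*]/α₀ = 2.604×10^-5 / 0.02988 = 0.8715 mmol/L
[CO3²⁻] = α₂·DIC; α₂ = 0.003129, so [CO3²⁻] = 0.003129 × 0.8715 = 0.00273 mmol/L = 2.73 μmol/L

[CO3²⁻] = 2.73 μmol/L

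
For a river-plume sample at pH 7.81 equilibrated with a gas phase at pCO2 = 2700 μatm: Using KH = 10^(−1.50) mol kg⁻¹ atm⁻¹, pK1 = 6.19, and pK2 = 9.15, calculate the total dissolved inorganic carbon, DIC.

DIC = 3.81 mmol/kg

[CO2*] = KH · pCO2 = 10^(−1.50) × 2700×10^-6 = 8.538×10^-5 mol/kg
α₀ = 1/(1 + K1/[H⁺] + K1K2/[H⁺]²) = 1/(1 + 10^+1.62 + 10^+0.28) = 0.02243
DIC = [CO2*]/α₀ = 8.538×10^-5 / 0.02243 = 3.81 mmol/kg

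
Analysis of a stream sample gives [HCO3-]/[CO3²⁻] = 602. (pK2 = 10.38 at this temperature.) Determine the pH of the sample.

pH = 7.60

From K2 = [H⁺][CO3²⁻]/[HCO3-]:  pH = pK2 − log₁₀([HCO3-]/[CO3²⁻])
log₁₀(602) = +2.780
pH = 10.38 − (+2.780) = 7.60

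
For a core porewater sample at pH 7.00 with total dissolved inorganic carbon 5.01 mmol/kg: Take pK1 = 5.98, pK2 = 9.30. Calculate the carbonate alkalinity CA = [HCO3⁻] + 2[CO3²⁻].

CA = [HCO3⁻] + 2[CO3²⁻] = (α₁ + 2α₂)·DIC
At pH 7.00: [H⁺]/K1 = 10^-1.02 = 0.095499, K2/[H⁺] = 10^-2.30 = 0.0050119
α₁ = 1/(1 + 0.095499 + 0.0050119) = 1/1.1005 = 0.9087; α₂ = α₁·K2/[H⁺] = 0.004554
α₁ + 2α₂ = 0.9178
CA = 0.9178 × 5.01 = 4.60 mmol/kg

CA = 4.60 mmol/kg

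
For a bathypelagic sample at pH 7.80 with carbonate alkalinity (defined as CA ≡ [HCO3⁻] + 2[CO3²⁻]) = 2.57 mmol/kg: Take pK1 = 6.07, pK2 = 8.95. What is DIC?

DIC = 2.45 mmol/kg

CA = [HCO3⁻] + 2[CO3²⁻] = (α₁ + 2α₂)·DIC
At pH 7.80: [H⁺]/K1 = 10^-1.73 = 0.018621, K2/[H⁺] = 10^-1.15 = 0.070795
α₁ = 1/(1 + 0.018621 + 0.070795) = 1/1.0894 = 0.9179; α₂ = α₁·K2/[H⁺] = 0.06498
α₁ + 2α₂ = 1.0479
DIC = CA / (α₁ + 2α₂) = 2.57 / 1.0479 = 2.45 mmol/kg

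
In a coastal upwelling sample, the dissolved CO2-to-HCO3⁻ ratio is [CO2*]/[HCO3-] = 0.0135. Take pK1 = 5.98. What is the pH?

pH = 7.85

From K1 = [H⁺][HCO3-]/[CO2*]:  pH = pK1 − log₁₀([CO2*]/[HCO3-])
log₁₀(0.0135) = -1.870
pH = 5.98 − (-1.870) = 7.85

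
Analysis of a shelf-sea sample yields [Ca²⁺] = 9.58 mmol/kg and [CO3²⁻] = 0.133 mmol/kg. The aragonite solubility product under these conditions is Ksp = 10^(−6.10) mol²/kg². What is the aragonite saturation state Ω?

Ω = 1.60

Ksp = 10^(−6.10) = 7.943×10^-7
Ω = [Ca²⁺][CO3²⁻]/Ksp = (9.58×10^-3)(0.133×10^-3) / 7.943×10^-7 = 1.60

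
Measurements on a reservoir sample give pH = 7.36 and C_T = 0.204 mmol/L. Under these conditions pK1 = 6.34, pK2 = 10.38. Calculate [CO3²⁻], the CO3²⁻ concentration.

[CO3²⁻] = 0.178 μmol/L

α₂ = 1 / (1 + [H⁺]/K2 + [H⁺]²/(K1K2)) = 1 / (1 + 10^+3.02 + 10^+2.00)
   = 1 / (1 + 1047.1 + 100.00) = 1/1148.1 = 0.0008710
[CO3²⁻] = α₂ × DIC = 0.0008710 × 0.204 = 0.000178 mmol/L = 0.178 μmol/L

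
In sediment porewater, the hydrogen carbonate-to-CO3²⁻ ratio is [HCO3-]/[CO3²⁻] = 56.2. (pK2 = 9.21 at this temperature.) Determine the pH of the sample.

From K2 = [H⁺][CO3²⁻]/[HCO3-]:  pH = pK2 − log₁₀([HCO3-]/[CO3²⁻])
log₁₀(56.2) = +1.750
pH = 9.21 − (+1.750) = 7.46

pH = 7.46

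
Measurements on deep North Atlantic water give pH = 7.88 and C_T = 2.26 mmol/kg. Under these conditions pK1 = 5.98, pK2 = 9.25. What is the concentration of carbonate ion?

α₂ = 1 / (1 + [H⁺]/K2 + [H⁺]²/(K1K2)) = 1 / (1 + 10^+1.37 + 10^-0.53)
   = 1 / (1 + 23.442 + 0.29512) = 1/24.737 = 0.04042
[CO3²⁻] = α₂ × DIC = 0.04042 × 2.26 = 0.0914 mmol/kg

[CO3²⁻] = 0.0914 mmol/kg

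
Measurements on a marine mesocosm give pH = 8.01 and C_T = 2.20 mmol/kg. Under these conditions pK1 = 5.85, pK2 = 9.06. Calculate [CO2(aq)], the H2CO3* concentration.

[CO2*] = 13.9 μmol/kg

α₀ = 1 / (1 + K1/[H⁺] + K1K2/[H⁺]²) = 1 / (1 + 10^+2.16 + 10^+1.11)
   = 1 / (1 + 144.54 + 12.882) = 1/158.43 = 0.006312
[CO2*] = α₀ × DIC = 0.006312 × 2.20 = 0.0139 mmol/kg = 13.9 μmol/kg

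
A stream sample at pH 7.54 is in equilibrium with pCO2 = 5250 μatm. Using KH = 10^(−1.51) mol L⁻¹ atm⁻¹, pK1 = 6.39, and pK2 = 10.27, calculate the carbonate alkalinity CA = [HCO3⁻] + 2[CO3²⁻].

CA = 2.30 mmol/L

[CO2*] = KH · pCO2 = 10^(−1.51) × 5250×10^-6 = 1.622×10^-4 mol/L
α₀ = 1/(1 + K1/[H⁺] + K1K2/[H⁺]²) = 1/(1 + 10^+1.15 + 10^-1.58) = 0.06600
DIC = [CO2*]/α₀ = 1.622×10^-4 / 0.06600 = 2.458 mmol/L
CA = (α₁ + 2α₂)·DIC = (0.9323 + 2×0.001736) × 2.458 = 2.30 mmol/L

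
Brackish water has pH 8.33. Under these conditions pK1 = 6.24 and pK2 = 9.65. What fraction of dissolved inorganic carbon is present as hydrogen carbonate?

α₁ = 0.947

α₁ = 1 / (1 + [H⁺]/K1 + K2/[H⁺]) = 1 / (1 + 10^-2.09 + 10^-1.32)
   = 1 / (1 + 0.0081283 + 0.047863) = 1/1.0560 = 0.9470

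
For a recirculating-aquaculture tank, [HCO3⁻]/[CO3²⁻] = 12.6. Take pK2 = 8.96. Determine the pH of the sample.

From K2 = [H⁺][CO3²⁻]/[HCO3⁻]:  pH = pK2 − log₁₀([HCO3⁻]/[CO3²⁻])
log₁₀(12.6) = +1.100
pH = 8.96 − (+1.100) = 7.86

pH = 7.86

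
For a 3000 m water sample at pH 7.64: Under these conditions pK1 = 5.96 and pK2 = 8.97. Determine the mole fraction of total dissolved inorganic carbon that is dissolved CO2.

α₀ = 0.0196

α₀ = 1 / (1 + K1/[H⁺] + K1K2/[H⁺]²) = 1 / (1 + 10^+1.68 + 10^+0.35)
   = 1 / (1 + 47.863 + 2.2387) = 1/51.102 = 0.01957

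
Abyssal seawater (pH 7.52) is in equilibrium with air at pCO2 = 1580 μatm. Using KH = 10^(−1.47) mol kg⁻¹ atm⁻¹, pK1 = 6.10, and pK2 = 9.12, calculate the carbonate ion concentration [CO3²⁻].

[CO2*] = KH · pCO2 = 10^(−1.47) × 1580×10^-6 = 5.354×10^-5 mol/kg
α₀ = 1/(1 + K1/[H⁺] + K1K2/[H⁺]²) = 1/(1 + 10^+1.42 + 10^-0.18) = 0.03576
DIC = [CO2*]/α₀ = 5.354×10^-5 / 0.03576 = 1.497 mmol/kg
[CO3²⁻] = α₂·DIC; α₂ = 0.02363, so [CO3²⁻] = 0.02363 × 1.497 = 0.0354 mmol/kg

[CO3²⁻] = 0.0354 mmol/kg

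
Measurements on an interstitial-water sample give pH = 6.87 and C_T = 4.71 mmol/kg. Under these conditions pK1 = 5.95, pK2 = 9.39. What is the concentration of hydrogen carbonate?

α₁ = 1 / (1 + [H⁺]/K1 + K2/[H⁺]) = 1 / (1 + 10^-0.92 + 10^-2.52)
   = 1 / (1 + 0.12023 + 0.0030200) = 1/1.1232 = 0.8903
[HCO3⁻] = α₁ × DIC = 0.8903 × 4.71 = 4.19 mmol/kg

[HCO3⁻] = 4.19 mmol/kg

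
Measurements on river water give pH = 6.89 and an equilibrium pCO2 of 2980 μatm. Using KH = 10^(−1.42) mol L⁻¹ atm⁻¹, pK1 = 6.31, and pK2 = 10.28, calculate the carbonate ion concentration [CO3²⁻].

[CO3²⁻] = 0.175 μmol/L

[CO2*] = KH · pCO2 = 10^(−1.42) × 2980×10^-6 = 1.133×10^-4 mol/L
α₀ = 1/(1 + K1/[H⁺] + K1K2/[H⁺]²) = 1/(1 + 10^+0.58 + 10^-2.81) = 0.2082
DIC = [CO2*]/α₀ = 1.133×10^-4 / 0.2082 = 0.5442 mmol/L
[CO3²⁻] = α₂·DIC; α₂ = 0.0003224, so [CO3²⁻] = 0.0003224 × 0.5442 = 0.000175 mmol/L = 0.175 μmol/L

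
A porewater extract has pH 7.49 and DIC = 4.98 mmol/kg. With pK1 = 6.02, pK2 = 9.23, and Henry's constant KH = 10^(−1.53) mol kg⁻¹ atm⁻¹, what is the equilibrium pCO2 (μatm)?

pCO2 = 5430 μatm

α₀ = 1 / (1 + K1/[H⁺] + K1K2/[H⁺]²) = 1 / (1 + 10^+1.47 + 10^-0.27)
   = 1 / (1 + 29.512 + 0.53703) = 1/31.049 = 0.03221
[CO2*] = α₀ × DIC = 0.03221 × 4.98 = 0.1604 mmol/kg
pCO2 = [CO2*]/KH = 1.604×10^-4 / 2.951×10^-2 = 5430 μatm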